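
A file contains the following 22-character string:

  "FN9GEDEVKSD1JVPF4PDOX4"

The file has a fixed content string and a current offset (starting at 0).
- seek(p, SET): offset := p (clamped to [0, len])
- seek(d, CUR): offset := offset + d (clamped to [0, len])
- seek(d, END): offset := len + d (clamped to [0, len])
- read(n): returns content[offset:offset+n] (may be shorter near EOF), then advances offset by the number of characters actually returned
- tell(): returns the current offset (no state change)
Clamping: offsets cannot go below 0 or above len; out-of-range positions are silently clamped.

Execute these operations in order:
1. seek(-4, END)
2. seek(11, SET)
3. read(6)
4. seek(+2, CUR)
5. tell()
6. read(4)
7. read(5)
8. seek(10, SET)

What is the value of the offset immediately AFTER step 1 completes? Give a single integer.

Answer: 18

Derivation:
After 1 (seek(-4, END)): offset=18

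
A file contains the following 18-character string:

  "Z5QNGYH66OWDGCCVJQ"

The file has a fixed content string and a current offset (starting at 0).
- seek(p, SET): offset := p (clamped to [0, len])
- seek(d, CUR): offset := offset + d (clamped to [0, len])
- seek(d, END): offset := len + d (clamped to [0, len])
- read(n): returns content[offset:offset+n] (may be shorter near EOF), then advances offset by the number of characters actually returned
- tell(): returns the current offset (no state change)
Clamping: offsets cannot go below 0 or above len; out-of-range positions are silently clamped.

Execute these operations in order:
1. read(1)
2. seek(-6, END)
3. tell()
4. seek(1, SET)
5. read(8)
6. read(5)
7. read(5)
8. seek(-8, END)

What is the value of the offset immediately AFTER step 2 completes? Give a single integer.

After 1 (read(1)): returned 'Z', offset=1
After 2 (seek(-6, END)): offset=12

Answer: 12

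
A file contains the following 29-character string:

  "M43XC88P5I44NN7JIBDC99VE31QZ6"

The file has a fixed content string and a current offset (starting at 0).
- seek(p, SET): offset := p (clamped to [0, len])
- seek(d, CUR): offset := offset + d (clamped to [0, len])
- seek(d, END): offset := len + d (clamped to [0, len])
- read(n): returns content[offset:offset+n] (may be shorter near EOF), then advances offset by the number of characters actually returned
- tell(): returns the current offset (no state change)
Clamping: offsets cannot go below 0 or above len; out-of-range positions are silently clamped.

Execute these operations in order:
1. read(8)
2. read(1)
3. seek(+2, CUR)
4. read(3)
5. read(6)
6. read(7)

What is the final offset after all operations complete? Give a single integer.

After 1 (read(8)): returned 'M43XC88P', offset=8
After 2 (read(1)): returned '5', offset=9
After 3 (seek(+2, CUR)): offset=11
After 4 (read(3)): returned '4NN', offset=14
After 5 (read(6)): returned '7JIBDC', offset=20
After 6 (read(7)): returned '99VE31Q', offset=27

Answer: 27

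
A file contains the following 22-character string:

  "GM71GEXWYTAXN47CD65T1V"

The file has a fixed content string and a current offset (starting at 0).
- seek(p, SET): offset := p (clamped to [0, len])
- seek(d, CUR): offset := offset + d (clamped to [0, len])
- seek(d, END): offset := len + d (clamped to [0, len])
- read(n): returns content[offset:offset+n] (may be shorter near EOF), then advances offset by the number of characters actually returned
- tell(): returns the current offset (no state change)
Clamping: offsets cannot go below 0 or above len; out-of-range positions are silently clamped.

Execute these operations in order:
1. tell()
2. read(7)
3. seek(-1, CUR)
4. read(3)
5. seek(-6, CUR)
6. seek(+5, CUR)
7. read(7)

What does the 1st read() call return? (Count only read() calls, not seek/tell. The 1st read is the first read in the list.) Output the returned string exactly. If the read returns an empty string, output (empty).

Answer: GM71GEX

Derivation:
After 1 (tell()): offset=0
After 2 (read(7)): returned 'GM71GEX', offset=7
After 3 (seek(-1, CUR)): offset=6
After 4 (read(3)): returned 'XWY', offset=9
After 5 (seek(-6, CUR)): offset=3
After 6 (seek(+5, CUR)): offset=8
After 7 (read(7)): returned 'YTAXN47', offset=15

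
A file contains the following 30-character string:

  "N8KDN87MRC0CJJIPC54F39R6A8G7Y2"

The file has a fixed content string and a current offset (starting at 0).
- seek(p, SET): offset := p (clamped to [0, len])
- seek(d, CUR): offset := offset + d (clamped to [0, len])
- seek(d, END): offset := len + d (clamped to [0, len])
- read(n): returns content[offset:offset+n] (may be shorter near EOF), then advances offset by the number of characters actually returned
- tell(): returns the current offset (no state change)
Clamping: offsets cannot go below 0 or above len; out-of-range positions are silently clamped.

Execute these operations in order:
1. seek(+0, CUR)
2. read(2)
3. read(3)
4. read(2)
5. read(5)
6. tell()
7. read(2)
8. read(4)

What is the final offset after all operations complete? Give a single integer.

Answer: 18

Derivation:
After 1 (seek(+0, CUR)): offset=0
After 2 (read(2)): returned 'N8', offset=2
After 3 (read(3)): returned 'KDN', offset=5
After 4 (read(2)): returned '87', offset=7
After 5 (read(5)): returned 'MRC0C', offset=12
After 6 (tell()): offset=12
After 7 (read(2)): returned 'JJ', offset=14
After 8 (read(4)): returned 'IPC5', offset=18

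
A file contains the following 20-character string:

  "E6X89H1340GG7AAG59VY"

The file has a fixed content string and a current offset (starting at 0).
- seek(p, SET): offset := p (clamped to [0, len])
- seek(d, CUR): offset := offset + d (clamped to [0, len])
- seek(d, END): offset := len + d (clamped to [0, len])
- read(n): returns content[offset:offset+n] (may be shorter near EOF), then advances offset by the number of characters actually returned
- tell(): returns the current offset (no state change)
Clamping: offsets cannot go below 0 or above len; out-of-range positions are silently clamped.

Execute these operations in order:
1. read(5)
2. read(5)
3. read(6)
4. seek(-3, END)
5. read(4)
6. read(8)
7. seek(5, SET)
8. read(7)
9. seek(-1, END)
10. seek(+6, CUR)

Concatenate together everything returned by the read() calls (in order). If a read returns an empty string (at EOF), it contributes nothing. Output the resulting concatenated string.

Answer: E6X89H1340GG7AAG9VYH1340GG

Derivation:
After 1 (read(5)): returned 'E6X89', offset=5
After 2 (read(5)): returned 'H1340', offset=10
After 3 (read(6)): returned 'GG7AAG', offset=16
After 4 (seek(-3, END)): offset=17
After 5 (read(4)): returned '9VY', offset=20
After 6 (read(8)): returned '', offset=20
After 7 (seek(5, SET)): offset=5
After 8 (read(7)): returned 'H1340GG', offset=12
After 9 (seek(-1, END)): offset=19
After 10 (seek(+6, CUR)): offset=20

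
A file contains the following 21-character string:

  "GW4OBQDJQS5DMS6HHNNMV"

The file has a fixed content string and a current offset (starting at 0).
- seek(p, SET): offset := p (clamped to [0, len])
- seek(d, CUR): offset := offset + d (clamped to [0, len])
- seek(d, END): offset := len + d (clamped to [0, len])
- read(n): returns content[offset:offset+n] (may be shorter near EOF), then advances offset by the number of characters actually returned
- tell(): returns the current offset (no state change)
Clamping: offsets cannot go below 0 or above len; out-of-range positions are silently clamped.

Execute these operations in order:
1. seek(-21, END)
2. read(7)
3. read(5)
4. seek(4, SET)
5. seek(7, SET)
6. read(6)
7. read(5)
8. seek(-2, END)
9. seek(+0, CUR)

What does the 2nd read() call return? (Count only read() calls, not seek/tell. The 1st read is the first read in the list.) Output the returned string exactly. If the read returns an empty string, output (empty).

After 1 (seek(-21, END)): offset=0
After 2 (read(7)): returned 'GW4OBQD', offset=7
After 3 (read(5)): returned 'JQS5D', offset=12
After 4 (seek(4, SET)): offset=4
After 5 (seek(7, SET)): offset=7
After 6 (read(6)): returned 'JQS5DM', offset=13
After 7 (read(5)): returned 'S6HHN', offset=18
After 8 (seek(-2, END)): offset=19
After 9 (seek(+0, CUR)): offset=19

Answer: JQS5D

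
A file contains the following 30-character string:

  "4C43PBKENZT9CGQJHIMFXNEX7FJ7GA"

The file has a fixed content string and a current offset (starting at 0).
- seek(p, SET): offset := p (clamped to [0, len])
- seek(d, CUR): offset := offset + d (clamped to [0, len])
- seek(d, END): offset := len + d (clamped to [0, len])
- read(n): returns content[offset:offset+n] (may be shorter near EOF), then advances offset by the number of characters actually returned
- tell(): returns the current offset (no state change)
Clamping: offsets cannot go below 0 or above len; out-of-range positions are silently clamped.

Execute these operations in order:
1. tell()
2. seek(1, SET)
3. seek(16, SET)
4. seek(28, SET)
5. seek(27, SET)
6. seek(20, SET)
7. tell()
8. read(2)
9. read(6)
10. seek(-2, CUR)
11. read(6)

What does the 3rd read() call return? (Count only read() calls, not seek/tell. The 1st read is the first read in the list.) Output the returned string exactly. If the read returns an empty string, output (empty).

Answer: J7GA

Derivation:
After 1 (tell()): offset=0
After 2 (seek(1, SET)): offset=1
After 3 (seek(16, SET)): offset=16
After 4 (seek(28, SET)): offset=28
After 5 (seek(27, SET)): offset=27
After 6 (seek(20, SET)): offset=20
After 7 (tell()): offset=20
After 8 (read(2)): returned 'XN', offset=22
After 9 (read(6)): returned 'EX7FJ7', offset=28
After 10 (seek(-2, CUR)): offset=26
After 11 (read(6)): returned 'J7GA', offset=30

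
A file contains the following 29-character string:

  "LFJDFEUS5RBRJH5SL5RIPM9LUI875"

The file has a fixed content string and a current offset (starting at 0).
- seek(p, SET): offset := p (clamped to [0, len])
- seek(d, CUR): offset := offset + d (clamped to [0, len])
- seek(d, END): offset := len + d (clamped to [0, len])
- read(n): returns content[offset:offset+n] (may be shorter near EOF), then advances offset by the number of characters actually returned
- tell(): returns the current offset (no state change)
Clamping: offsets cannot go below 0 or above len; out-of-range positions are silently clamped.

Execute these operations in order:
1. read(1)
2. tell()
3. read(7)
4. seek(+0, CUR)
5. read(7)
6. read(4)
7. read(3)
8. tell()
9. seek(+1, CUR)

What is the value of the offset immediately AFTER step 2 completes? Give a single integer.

Answer: 1

Derivation:
After 1 (read(1)): returned 'L', offset=1
After 2 (tell()): offset=1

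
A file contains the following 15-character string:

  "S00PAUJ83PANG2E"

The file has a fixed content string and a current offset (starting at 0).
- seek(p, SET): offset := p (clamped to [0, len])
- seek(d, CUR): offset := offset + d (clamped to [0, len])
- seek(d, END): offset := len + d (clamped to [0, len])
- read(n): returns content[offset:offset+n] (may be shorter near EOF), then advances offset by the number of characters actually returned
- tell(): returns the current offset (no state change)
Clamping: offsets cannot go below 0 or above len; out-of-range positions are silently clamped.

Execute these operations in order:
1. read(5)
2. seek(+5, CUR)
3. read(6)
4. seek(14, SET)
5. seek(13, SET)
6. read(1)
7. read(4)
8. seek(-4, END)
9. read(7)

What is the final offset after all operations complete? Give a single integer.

After 1 (read(5)): returned 'S00PA', offset=5
After 2 (seek(+5, CUR)): offset=10
After 3 (read(6)): returned 'ANG2E', offset=15
After 4 (seek(14, SET)): offset=14
After 5 (seek(13, SET)): offset=13
After 6 (read(1)): returned '2', offset=14
After 7 (read(4)): returned 'E', offset=15
After 8 (seek(-4, END)): offset=11
After 9 (read(7)): returned 'NG2E', offset=15

Answer: 15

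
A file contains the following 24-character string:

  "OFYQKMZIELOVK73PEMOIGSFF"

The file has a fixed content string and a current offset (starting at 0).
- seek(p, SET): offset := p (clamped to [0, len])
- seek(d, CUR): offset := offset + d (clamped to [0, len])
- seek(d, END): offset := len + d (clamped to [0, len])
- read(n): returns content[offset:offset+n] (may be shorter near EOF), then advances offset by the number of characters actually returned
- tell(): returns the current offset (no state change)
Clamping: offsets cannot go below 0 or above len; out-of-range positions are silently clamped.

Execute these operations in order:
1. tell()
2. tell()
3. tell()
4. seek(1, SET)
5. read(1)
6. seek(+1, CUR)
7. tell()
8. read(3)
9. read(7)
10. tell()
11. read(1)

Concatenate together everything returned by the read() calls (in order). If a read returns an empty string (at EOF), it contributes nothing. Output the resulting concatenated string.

After 1 (tell()): offset=0
After 2 (tell()): offset=0
After 3 (tell()): offset=0
After 4 (seek(1, SET)): offset=1
After 5 (read(1)): returned 'F', offset=2
After 6 (seek(+1, CUR)): offset=3
After 7 (tell()): offset=3
After 8 (read(3)): returned 'QKM', offset=6
After 9 (read(7)): returned 'ZIELOVK', offset=13
After 10 (tell()): offset=13
After 11 (read(1)): returned '7', offset=14

Answer: FQKMZIELOVK7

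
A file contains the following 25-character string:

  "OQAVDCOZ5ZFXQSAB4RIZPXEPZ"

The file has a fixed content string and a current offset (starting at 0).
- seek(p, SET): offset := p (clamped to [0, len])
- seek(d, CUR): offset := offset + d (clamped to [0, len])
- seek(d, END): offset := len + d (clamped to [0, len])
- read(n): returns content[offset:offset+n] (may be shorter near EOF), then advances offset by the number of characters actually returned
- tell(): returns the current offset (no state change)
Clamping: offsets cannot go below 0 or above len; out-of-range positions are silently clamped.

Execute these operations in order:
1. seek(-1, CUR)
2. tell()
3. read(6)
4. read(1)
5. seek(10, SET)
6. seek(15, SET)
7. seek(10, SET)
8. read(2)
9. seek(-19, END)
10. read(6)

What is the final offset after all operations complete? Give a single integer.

After 1 (seek(-1, CUR)): offset=0
After 2 (tell()): offset=0
After 3 (read(6)): returned 'OQAVDC', offset=6
After 4 (read(1)): returned 'O', offset=7
After 5 (seek(10, SET)): offset=10
After 6 (seek(15, SET)): offset=15
After 7 (seek(10, SET)): offset=10
After 8 (read(2)): returned 'FX', offset=12
After 9 (seek(-19, END)): offset=6
After 10 (read(6)): returned 'OZ5ZFX', offset=12

Answer: 12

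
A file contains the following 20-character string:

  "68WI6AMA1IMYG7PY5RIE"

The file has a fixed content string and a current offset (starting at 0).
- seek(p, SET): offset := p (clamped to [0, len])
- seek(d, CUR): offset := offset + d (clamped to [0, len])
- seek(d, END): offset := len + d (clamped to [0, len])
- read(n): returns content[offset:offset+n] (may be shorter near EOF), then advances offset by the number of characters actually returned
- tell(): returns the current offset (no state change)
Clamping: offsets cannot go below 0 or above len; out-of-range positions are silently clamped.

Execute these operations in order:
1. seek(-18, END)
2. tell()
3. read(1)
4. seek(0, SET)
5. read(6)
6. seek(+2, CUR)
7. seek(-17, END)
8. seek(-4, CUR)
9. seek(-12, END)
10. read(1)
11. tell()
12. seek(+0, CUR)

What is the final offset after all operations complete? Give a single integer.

After 1 (seek(-18, END)): offset=2
After 2 (tell()): offset=2
After 3 (read(1)): returned 'W', offset=3
After 4 (seek(0, SET)): offset=0
After 5 (read(6)): returned '68WI6A', offset=6
After 6 (seek(+2, CUR)): offset=8
After 7 (seek(-17, END)): offset=3
After 8 (seek(-4, CUR)): offset=0
After 9 (seek(-12, END)): offset=8
After 10 (read(1)): returned '1', offset=9
After 11 (tell()): offset=9
After 12 (seek(+0, CUR)): offset=9

Answer: 9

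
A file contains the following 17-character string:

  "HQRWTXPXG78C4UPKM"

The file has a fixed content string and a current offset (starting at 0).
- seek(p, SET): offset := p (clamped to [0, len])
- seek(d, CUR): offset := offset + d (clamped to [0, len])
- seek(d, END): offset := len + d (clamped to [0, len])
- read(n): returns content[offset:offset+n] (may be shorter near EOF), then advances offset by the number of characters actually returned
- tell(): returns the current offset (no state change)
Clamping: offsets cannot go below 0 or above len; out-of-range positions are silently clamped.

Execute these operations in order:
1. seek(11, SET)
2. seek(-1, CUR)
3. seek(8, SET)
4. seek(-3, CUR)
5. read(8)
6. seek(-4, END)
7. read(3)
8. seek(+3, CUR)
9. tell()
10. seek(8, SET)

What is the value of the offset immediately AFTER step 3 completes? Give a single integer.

Answer: 8

Derivation:
After 1 (seek(11, SET)): offset=11
After 2 (seek(-1, CUR)): offset=10
After 3 (seek(8, SET)): offset=8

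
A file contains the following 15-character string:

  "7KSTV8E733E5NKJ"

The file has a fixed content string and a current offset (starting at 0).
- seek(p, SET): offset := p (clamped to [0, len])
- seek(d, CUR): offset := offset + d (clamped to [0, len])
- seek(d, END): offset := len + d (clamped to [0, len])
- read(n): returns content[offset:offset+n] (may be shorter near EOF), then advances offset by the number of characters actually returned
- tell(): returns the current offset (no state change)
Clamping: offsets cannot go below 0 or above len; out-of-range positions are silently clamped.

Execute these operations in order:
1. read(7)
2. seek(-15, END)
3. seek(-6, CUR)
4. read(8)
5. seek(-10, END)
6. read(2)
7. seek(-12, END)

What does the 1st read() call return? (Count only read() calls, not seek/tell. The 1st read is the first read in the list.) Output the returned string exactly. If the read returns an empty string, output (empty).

After 1 (read(7)): returned '7KSTV8E', offset=7
After 2 (seek(-15, END)): offset=0
After 3 (seek(-6, CUR)): offset=0
After 4 (read(8)): returned '7KSTV8E7', offset=8
After 5 (seek(-10, END)): offset=5
After 6 (read(2)): returned '8E', offset=7
After 7 (seek(-12, END)): offset=3

Answer: 7KSTV8E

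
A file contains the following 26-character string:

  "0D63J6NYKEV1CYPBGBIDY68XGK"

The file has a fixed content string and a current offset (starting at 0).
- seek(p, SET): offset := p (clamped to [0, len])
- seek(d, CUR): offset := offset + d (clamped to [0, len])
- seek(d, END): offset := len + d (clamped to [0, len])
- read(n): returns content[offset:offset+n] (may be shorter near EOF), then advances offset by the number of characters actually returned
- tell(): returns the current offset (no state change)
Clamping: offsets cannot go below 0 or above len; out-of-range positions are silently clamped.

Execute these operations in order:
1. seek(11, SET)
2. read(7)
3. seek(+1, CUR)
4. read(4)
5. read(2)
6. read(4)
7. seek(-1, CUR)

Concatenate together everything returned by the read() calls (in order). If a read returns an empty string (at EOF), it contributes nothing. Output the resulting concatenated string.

After 1 (seek(11, SET)): offset=11
After 2 (read(7)): returned '1CYPBGB', offset=18
After 3 (seek(+1, CUR)): offset=19
After 4 (read(4)): returned 'DY68', offset=23
After 5 (read(2)): returned 'XG', offset=25
After 6 (read(4)): returned 'K', offset=26
After 7 (seek(-1, CUR)): offset=25

Answer: 1CYPBGBDY68XGK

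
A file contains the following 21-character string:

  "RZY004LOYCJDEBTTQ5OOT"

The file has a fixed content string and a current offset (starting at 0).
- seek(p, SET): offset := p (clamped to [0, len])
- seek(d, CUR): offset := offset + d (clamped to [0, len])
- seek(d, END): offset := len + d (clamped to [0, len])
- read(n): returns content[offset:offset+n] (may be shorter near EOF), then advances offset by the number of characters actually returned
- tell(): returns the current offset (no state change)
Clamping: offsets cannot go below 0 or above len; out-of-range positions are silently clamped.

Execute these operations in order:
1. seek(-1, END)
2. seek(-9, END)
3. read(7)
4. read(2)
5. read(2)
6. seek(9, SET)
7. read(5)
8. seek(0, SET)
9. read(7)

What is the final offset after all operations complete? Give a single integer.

Answer: 7

Derivation:
After 1 (seek(-1, END)): offset=20
After 2 (seek(-9, END)): offset=12
After 3 (read(7)): returned 'EBTTQ5O', offset=19
After 4 (read(2)): returned 'OT', offset=21
After 5 (read(2)): returned '', offset=21
After 6 (seek(9, SET)): offset=9
After 7 (read(5)): returned 'CJDEB', offset=14
After 8 (seek(0, SET)): offset=0
After 9 (read(7)): returned 'RZY004L', offset=7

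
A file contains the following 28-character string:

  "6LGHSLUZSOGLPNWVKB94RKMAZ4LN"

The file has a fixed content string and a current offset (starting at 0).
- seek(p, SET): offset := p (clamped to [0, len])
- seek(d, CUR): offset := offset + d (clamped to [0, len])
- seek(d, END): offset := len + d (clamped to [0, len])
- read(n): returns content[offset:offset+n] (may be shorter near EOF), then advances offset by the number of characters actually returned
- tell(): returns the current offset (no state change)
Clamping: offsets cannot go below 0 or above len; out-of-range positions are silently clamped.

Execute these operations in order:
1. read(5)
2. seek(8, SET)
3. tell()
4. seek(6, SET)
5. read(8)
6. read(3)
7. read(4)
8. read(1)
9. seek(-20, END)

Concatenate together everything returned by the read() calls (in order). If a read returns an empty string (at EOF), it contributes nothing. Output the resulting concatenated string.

After 1 (read(5)): returned '6LGHS', offset=5
After 2 (seek(8, SET)): offset=8
After 3 (tell()): offset=8
After 4 (seek(6, SET)): offset=6
After 5 (read(8)): returned 'UZSOGLPN', offset=14
After 6 (read(3)): returned 'WVK', offset=17
After 7 (read(4)): returned 'B94R', offset=21
After 8 (read(1)): returned 'K', offset=22
After 9 (seek(-20, END)): offset=8

Answer: 6LGHSUZSOGLPNWVKB94RK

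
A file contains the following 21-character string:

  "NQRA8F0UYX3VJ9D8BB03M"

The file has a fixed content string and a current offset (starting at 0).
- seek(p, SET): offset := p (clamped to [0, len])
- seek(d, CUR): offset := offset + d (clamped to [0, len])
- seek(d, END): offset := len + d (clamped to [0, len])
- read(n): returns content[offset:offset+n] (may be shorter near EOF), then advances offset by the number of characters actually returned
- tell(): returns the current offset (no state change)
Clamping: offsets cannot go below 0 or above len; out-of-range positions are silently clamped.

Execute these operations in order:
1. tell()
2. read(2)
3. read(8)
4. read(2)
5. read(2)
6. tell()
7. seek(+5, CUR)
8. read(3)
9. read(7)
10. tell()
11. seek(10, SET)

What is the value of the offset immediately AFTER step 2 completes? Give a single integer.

Answer: 2

Derivation:
After 1 (tell()): offset=0
After 2 (read(2)): returned 'NQ', offset=2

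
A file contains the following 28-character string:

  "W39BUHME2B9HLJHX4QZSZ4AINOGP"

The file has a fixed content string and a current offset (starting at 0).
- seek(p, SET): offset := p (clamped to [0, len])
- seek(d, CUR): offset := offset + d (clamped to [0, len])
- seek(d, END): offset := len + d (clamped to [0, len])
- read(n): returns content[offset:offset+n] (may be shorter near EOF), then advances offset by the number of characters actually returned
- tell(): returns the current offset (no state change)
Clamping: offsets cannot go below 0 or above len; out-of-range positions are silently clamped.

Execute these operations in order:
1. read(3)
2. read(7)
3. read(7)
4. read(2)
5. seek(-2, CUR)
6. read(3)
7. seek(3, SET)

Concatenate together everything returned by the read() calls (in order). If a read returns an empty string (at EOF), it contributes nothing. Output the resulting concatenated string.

After 1 (read(3)): returned 'W39', offset=3
After 2 (read(7)): returned 'BUHME2B', offset=10
After 3 (read(7)): returned '9HLJHX4', offset=17
After 4 (read(2)): returned 'QZ', offset=19
After 5 (seek(-2, CUR)): offset=17
After 6 (read(3)): returned 'QZS', offset=20
After 7 (seek(3, SET)): offset=3

Answer: W39BUHME2B9HLJHX4QZQZS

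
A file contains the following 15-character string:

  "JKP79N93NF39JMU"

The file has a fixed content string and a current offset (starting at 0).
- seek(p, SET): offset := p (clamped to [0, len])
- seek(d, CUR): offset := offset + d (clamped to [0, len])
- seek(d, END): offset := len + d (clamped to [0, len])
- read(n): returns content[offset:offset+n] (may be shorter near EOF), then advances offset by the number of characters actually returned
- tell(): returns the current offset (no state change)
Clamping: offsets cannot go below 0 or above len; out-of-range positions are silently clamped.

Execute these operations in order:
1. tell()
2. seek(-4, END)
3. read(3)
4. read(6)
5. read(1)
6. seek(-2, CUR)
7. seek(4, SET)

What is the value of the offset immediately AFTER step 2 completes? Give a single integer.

Answer: 11

Derivation:
After 1 (tell()): offset=0
After 2 (seek(-4, END)): offset=11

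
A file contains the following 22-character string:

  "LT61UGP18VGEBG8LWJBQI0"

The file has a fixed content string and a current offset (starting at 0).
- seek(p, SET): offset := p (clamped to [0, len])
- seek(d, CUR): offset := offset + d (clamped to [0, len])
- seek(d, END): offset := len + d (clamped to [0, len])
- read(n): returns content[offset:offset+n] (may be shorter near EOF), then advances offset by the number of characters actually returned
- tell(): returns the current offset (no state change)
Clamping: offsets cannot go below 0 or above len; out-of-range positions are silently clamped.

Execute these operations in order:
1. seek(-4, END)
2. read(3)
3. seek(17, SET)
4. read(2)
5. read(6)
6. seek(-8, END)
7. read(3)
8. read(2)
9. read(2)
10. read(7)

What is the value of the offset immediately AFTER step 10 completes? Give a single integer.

Answer: 22

Derivation:
After 1 (seek(-4, END)): offset=18
After 2 (read(3)): returned 'BQI', offset=21
After 3 (seek(17, SET)): offset=17
After 4 (read(2)): returned 'JB', offset=19
After 5 (read(6)): returned 'QI0', offset=22
After 6 (seek(-8, END)): offset=14
After 7 (read(3)): returned '8LW', offset=17
After 8 (read(2)): returned 'JB', offset=19
After 9 (read(2)): returned 'QI', offset=21
After 10 (read(7)): returned '0', offset=22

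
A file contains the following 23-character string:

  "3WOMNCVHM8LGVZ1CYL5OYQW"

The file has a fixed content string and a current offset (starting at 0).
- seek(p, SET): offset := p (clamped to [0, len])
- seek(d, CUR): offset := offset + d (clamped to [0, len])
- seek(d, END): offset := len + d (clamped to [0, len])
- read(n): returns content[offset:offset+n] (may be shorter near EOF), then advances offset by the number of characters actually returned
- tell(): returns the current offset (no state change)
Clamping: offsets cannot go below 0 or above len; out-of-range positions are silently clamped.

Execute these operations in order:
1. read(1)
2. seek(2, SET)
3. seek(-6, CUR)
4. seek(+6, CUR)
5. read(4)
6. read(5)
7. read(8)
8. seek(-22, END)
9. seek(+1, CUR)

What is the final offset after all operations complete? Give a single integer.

After 1 (read(1)): returned '3', offset=1
After 2 (seek(2, SET)): offset=2
After 3 (seek(-6, CUR)): offset=0
After 4 (seek(+6, CUR)): offset=6
After 5 (read(4)): returned 'VHM8', offset=10
After 6 (read(5)): returned 'LGVZ1', offset=15
After 7 (read(8)): returned 'CYL5OYQW', offset=23
After 8 (seek(-22, END)): offset=1
After 9 (seek(+1, CUR)): offset=2

Answer: 2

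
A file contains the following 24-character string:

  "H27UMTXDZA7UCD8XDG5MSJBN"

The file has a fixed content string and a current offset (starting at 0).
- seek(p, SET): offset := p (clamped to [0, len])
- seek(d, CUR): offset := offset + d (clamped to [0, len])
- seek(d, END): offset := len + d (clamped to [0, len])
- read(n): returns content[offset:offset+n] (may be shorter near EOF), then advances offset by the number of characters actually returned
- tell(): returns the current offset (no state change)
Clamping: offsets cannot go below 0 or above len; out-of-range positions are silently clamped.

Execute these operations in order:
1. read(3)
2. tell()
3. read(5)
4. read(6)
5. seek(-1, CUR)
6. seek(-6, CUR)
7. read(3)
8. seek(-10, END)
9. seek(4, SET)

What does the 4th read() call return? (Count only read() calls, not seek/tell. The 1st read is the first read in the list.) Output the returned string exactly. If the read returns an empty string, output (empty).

Answer: DZA

Derivation:
After 1 (read(3)): returned 'H27', offset=3
After 2 (tell()): offset=3
After 3 (read(5)): returned 'UMTXD', offset=8
After 4 (read(6)): returned 'ZA7UCD', offset=14
After 5 (seek(-1, CUR)): offset=13
After 6 (seek(-6, CUR)): offset=7
After 7 (read(3)): returned 'DZA', offset=10
After 8 (seek(-10, END)): offset=14
After 9 (seek(4, SET)): offset=4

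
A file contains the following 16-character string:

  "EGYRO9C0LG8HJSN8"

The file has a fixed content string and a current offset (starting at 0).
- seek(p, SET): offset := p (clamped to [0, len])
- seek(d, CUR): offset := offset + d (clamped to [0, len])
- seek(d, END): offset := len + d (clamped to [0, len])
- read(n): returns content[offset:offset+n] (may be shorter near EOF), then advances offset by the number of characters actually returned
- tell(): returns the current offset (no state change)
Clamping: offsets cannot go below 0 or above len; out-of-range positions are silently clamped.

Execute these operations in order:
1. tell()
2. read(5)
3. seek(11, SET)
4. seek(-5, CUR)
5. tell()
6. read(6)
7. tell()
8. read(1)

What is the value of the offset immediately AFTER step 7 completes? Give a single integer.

Answer: 12

Derivation:
After 1 (tell()): offset=0
After 2 (read(5)): returned 'EGYRO', offset=5
After 3 (seek(11, SET)): offset=11
After 4 (seek(-5, CUR)): offset=6
After 5 (tell()): offset=6
After 6 (read(6)): returned 'C0LG8H', offset=12
After 7 (tell()): offset=12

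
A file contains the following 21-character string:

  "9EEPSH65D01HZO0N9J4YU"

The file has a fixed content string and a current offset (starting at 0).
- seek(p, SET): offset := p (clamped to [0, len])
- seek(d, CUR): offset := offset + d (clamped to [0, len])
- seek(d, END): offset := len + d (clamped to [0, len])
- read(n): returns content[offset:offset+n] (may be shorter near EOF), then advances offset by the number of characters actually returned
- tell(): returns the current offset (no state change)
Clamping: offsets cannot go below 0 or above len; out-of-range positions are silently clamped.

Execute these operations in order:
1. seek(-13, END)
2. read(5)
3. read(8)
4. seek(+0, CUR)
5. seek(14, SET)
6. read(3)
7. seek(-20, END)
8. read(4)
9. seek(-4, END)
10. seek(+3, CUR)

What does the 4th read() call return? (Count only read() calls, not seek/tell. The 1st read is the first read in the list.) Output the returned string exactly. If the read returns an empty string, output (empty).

Answer: EEPS

Derivation:
After 1 (seek(-13, END)): offset=8
After 2 (read(5)): returned 'D01HZ', offset=13
After 3 (read(8)): returned 'O0N9J4YU', offset=21
After 4 (seek(+0, CUR)): offset=21
After 5 (seek(14, SET)): offset=14
After 6 (read(3)): returned '0N9', offset=17
After 7 (seek(-20, END)): offset=1
After 8 (read(4)): returned 'EEPS', offset=5
After 9 (seek(-4, END)): offset=17
After 10 (seek(+3, CUR)): offset=20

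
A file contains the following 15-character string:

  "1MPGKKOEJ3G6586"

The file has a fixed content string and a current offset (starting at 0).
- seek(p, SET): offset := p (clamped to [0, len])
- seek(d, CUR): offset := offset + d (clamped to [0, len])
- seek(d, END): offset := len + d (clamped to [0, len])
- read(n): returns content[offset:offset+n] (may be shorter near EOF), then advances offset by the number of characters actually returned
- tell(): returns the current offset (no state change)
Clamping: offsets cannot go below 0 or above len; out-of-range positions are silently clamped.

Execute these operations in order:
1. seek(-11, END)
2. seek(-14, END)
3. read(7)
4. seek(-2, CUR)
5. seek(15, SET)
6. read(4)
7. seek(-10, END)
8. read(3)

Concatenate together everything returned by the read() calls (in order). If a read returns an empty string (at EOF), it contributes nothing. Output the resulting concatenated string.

Answer: MPGKKOEKOE

Derivation:
After 1 (seek(-11, END)): offset=4
After 2 (seek(-14, END)): offset=1
After 3 (read(7)): returned 'MPGKKOE', offset=8
After 4 (seek(-2, CUR)): offset=6
After 5 (seek(15, SET)): offset=15
After 6 (read(4)): returned '', offset=15
After 7 (seek(-10, END)): offset=5
After 8 (read(3)): returned 'KOE', offset=8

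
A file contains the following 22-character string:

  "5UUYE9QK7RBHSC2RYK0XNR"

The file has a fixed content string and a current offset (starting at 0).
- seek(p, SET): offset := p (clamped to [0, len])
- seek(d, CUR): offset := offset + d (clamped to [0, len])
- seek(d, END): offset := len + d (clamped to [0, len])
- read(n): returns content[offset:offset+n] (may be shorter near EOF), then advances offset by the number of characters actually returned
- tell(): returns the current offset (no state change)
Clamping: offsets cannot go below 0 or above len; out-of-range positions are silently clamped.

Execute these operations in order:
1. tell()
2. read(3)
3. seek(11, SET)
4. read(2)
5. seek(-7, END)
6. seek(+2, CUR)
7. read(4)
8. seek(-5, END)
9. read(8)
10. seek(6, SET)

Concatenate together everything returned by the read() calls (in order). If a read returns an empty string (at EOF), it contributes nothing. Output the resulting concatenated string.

Answer: 5UUHSK0XNK0XNR

Derivation:
After 1 (tell()): offset=0
After 2 (read(3)): returned '5UU', offset=3
After 3 (seek(11, SET)): offset=11
After 4 (read(2)): returned 'HS', offset=13
After 5 (seek(-7, END)): offset=15
After 6 (seek(+2, CUR)): offset=17
After 7 (read(4)): returned 'K0XN', offset=21
After 8 (seek(-5, END)): offset=17
After 9 (read(8)): returned 'K0XNR', offset=22
After 10 (seek(6, SET)): offset=6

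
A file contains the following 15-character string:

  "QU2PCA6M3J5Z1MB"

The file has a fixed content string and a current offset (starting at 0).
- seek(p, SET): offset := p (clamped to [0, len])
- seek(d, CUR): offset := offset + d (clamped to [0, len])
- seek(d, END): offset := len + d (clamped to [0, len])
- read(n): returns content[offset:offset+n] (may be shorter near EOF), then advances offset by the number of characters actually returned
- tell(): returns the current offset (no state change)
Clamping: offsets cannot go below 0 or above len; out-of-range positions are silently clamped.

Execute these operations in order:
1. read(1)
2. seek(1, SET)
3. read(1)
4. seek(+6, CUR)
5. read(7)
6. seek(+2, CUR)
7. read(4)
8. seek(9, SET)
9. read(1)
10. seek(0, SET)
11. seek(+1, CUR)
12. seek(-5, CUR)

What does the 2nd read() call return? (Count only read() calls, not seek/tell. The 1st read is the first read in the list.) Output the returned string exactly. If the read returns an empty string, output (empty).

After 1 (read(1)): returned 'Q', offset=1
After 2 (seek(1, SET)): offset=1
After 3 (read(1)): returned 'U', offset=2
After 4 (seek(+6, CUR)): offset=8
After 5 (read(7)): returned '3J5Z1MB', offset=15
After 6 (seek(+2, CUR)): offset=15
After 7 (read(4)): returned '', offset=15
After 8 (seek(9, SET)): offset=9
After 9 (read(1)): returned 'J', offset=10
After 10 (seek(0, SET)): offset=0
After 11 (seek(+1, CUR)): offset=1
After 12 (seek(-5, CUR)): offset=0

Answer: U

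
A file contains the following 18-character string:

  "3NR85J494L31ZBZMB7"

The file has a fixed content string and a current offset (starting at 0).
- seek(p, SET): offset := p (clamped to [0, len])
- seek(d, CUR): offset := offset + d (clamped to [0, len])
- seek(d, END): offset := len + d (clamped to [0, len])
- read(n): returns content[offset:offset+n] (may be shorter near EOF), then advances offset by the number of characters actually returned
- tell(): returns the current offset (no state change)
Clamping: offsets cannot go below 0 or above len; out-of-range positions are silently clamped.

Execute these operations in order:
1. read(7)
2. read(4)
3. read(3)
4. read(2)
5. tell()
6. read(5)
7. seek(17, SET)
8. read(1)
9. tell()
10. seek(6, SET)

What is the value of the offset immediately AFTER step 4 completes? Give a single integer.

After 1 (read(7)): returned '3NR85J4', offset=7
After 2 (read(4)): returned '94L3', offset=11
After 3 (read(3)): returned '1ZB', offset=14
After 4 (read(2)): returned 'ZM', offset=16

Answer: 16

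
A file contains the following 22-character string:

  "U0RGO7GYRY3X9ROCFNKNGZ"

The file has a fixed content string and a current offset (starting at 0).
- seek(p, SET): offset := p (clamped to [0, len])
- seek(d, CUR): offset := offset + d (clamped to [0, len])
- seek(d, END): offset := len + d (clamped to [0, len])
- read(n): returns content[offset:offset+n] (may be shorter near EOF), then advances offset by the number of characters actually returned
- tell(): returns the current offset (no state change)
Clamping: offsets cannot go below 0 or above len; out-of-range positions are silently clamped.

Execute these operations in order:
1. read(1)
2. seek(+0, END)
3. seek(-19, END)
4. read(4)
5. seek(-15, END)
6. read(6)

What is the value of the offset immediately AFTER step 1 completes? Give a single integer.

After 1 (read(1)): returned 'U', offset=1

Answer: 1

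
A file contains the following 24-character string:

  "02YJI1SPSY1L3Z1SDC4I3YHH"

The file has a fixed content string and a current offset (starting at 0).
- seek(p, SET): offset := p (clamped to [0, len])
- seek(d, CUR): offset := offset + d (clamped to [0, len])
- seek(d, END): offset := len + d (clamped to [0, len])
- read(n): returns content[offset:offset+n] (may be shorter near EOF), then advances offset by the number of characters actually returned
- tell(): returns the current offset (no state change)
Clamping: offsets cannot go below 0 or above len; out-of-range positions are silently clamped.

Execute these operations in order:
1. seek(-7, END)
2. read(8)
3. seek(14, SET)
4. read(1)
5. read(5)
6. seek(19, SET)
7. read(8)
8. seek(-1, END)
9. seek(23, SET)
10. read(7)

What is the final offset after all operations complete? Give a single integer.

After 1 (seek(-7, END)): offset=17
After 2 (read(8)): returned 'C4I3YHH', offset=24
After 3 (seek(14, SET)): offset=14
After 4 (read(1)): returned '1', offset=15
After 5 (read(5)): returned 'SDC4I', offset=20
After 6 (seek(19, SET)): offset=19
After 7 (read(8)): returned 'I3YHH', offset=24
After 8 (seek(-1, END)): offset=23
After 9 (seek(23, SET)): offset=23
After 10 (read(7)): returned 'H', offset=24

Answer: 24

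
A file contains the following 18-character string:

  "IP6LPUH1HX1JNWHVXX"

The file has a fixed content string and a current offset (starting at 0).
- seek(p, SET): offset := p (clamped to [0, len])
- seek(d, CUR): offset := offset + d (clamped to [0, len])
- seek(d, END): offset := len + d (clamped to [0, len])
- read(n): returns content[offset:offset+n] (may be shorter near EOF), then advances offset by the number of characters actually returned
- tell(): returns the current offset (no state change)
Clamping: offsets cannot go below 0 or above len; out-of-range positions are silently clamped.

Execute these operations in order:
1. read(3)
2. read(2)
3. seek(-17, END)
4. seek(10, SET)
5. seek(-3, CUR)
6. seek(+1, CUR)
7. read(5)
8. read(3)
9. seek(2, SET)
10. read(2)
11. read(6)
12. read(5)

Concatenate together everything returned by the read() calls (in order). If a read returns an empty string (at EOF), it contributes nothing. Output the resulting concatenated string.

Answer: IP6LPHX1JNWHV6LPUH1HX1JNWH

Derivation:
After 1 (read(3)): returned 'IP6', offset=3
After 2 (read(2)): returned 'LP', offset=5
After 3 (seek(-17, END)): offset=1
After 4 (seek(10, SET)): offset=10
After 5 (seek(-3, CUR)): offset=7
After 6 (seek(+1, CUR)): offset=8
After 7 (read(5)): returned 'HX1JN', offset=13
After 8 (read(3)): returned 'WHV', offset=16
After 9 (seek(2, SET)): offset=2
After 10 (read(2)): returned '6L', offset=4
After 11 (read(6)): returned 'PUH1HX', offset=10
After 12 (read(5)): returned '1JNWH', offset=15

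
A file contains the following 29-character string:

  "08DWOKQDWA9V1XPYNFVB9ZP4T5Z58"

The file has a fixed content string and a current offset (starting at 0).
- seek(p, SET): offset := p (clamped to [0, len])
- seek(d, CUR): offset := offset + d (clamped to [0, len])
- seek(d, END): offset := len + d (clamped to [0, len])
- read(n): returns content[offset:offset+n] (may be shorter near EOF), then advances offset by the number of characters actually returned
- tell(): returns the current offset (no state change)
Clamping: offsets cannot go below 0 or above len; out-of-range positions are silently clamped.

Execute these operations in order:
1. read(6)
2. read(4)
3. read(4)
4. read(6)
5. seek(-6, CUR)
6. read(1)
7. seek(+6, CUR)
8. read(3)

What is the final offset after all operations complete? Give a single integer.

Answer: 24

Derivation:
After 1 (read(6)): returned '08DWOK', offset=6
After 2 (read(4)): returned 'QDWA', offset=10
After 3 (read(4)): returned '9V1X', offset=14
After 4 (read(6)): returned 'PYNFVB', offset=20
After 5 (seek(-6, CUR)): offset=14
After 6 (read(1)): returned 'P', offset=15
After 7 (seek(+6, CUR)): offset=21
After 8 (read(3)): returned 'ZP4', offset=24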